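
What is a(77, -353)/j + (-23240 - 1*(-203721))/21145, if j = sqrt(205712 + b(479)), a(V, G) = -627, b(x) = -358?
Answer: 180481/21145 - 627*sqrt(205354)/205354 ≈ 7.1518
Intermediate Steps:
j = sqrt(205354) (j = sqrt(205712 - 358) = sqrt(205354) ≈ 453.16)
a(77, -353)/j + (-23240 - 1*(-203721))/21145 = -627*sqrt(205354)/205354 + (-23240 - 1*(-203721))/21145 = -627*sqrt(205354)/205354 + (-23240 + 203721)*(1/21145) = -627*sqrt(205354)/205354 + 180481*(1/21145) = -627*sqrt(205354)/205354 + 180481/21145 = 180481/21145 - 627*sqrt(205354)/205354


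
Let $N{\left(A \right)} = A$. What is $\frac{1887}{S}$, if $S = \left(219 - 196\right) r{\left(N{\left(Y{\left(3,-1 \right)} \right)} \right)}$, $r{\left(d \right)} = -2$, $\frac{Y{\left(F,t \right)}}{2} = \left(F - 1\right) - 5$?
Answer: $- \frac{1887}{46} \approx -41.022$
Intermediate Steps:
$Y{\left(F,t \right)} = -12 + 2 F$ ($Y{\left(F,t \right)} = 2 \left(\left(F - 1\right) - 5\right) = 2 \left(\left(-1 + F\right) - 5\right) = 2 \left(-6 + F\right) = -12 + 2 F$)
$S = -46$ ($S = \left(219 - 196\right) \left(-2\right) = 23 \left(-2\right) = -46$)
$\frac{1887}{S} = \frac{1887}{-46} = 1887 \left(- \frac{1}{46}\right) = - \frac{1887}{46}$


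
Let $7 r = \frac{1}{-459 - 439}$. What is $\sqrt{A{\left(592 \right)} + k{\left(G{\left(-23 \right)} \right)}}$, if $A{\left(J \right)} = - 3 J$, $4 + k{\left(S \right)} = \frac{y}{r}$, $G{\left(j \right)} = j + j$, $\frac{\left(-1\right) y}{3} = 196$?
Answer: $2 \sqrt{923597} \approx 1922.1$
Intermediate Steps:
$y = -588$ ($y = \left(-3\right) 196 = -588$)
$r = - \frac{1}{6286}$ ($r = \frac{1}{7 \left(-459 - 439\right)} = \frac{1}{7 \left(-898\right)} = \frac{1}{7} \left(- \frac{1}{898}\right) = - \frac{1}{6286} \approx -0.00015908$)
$G{\left(j \right)} = 2 j$
$k{\left(S \right)} = 3696164$ ($k{\left(S \right)} = -4 - \frac{588}{- \frac{1}{6286}} = -4 - -3696168 = -4 + 3696168 = 3696164$)
$\sqrt{A{\left(592 \right)} + k{\left(G{\left(-23 \right)} \right)}} = \sqrt{\left(-3\right) 592 + 3696164} = \sqrt{-1776 + 3696164} = \sqrt{3694388} = 2 \sqrt{923597}$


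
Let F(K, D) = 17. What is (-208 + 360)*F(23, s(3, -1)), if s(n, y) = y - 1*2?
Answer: 2584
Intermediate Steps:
s(n, y) = -2 + y (s(n, y) = y - 2 = -2 + y)
(-208 + 360)*F(23, s(3, -1)) = (-208 + 360)*17 = 152*17 = 2584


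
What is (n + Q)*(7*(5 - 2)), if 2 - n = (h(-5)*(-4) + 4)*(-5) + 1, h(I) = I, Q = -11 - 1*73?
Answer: 777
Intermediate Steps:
Q = -84 (Q = -11 - 73 = -84)
n = 121 (n = 2 - ((-5*(-4) + 4)*(-5) + 1) = 2 - ((20 + 4)*(-5) + 1) = 2 - (24*(-5) + 1) = 2 - (-120 + 1) = 2 - 1*(-119) = 2 + 119 = 121)
(n + Q)*(7*(5 - 2)) = (121 - 84)*(7*(5 - 2)) = 37*(7*3) = 37*21 = 777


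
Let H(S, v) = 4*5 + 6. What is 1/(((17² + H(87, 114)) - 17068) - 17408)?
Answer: -1/34161 ≈ -2.9273e-5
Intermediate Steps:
H(S, v) = 26 (H(S, v) = 20 + 6 = 26)
1/(((17² + H(87, 114)) - 17068) - 17408) = 1/(((17² + 26) - 17068) - 17408) = 1/(((289 + 26) - 17068) - 17408) = 1/((315 - 17068) - 17408) = 1/(-16753 - 17408) = 1/(-34161) = -1/34161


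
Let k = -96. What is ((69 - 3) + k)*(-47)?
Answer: 1410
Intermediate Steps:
((69 - 3) + k)*(-47) = ((69 - 3) - 96)*(-47) = (66 - 96)*(-47) = -30*(-47) = 1410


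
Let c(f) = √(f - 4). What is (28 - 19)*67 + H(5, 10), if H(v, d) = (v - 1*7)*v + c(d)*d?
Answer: 593 + 10*√6 ≈ 617.50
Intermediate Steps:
c(f) = √(-4 + f)
H(v, d) = d*√(-4 + d) + v*(-7 + v) (H(v, d) = (v - 1*7)*v + √(-4 + d)*d = (v - 7)*v + d*√(-4 + d) = (-7 + v)*v + d*√(-4 + d) = v*(-7 + v) + d*√(-4 + d) = d*√(-4 + d) + v*(-7 + v))
(28 - 19)*67 + H(5, 10) = (28 - 19)*67 + (5² - 7*5 + 10*√(-4 + 10)) = 9*67 + (25 - 35 + 10*√6) = 603 + (-10 + 10*√6) = 593 + 10*√6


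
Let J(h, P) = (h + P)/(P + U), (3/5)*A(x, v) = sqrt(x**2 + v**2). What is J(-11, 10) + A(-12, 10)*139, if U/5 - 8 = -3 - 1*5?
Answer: -1/10 + 1390*sqrt(61)/3 ≈ 3618.6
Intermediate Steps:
A(x, v) = 5*sqrt(v**2 + x**2)/3 (A(x, v) = 5*sqrt(x**2 + v**2)/3 = 5*sqrt(v**2 + x**2)/3)
U = 0 (U = 40 + 5*(-3 - 1*5) = 40 + 5*(-3 - 5) = 40 + 5*(-8) = 40 - 40 = 0)
J(h, P) = (P + h)/P (J(h, P) = (h + P)/(P + 0) = (P + h)/P)
J(-11, 10) + A(-12, 10)*139 = (10 - 11)/10 + (5*sqrt(10**2 + (-12)**2)/3)*139 = (1/10)*(-1) + (5*sqrt(100 + 144)/3)*139 = -1/10 + (5*sqrt(244)/3)*139 = -1/10 + (5*(2*sqrt(61))/3)*139 = -1/10 + (10*sqrt(61)/3)*139 = -1/10 + 1390*sqrt(61)/3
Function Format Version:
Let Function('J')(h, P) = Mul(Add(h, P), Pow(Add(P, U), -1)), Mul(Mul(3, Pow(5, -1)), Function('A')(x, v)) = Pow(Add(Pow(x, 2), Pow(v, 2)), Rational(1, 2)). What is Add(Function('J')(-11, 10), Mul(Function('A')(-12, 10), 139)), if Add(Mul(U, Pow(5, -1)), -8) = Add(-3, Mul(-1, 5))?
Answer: Add(Rational(-1, 10), Mul(Rational(1390, 3), Pow(61, Rational(1, 2)))) ≈ 3618.6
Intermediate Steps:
Function('A')(x, v) = Mul(Rational(5, 3), Pow(Add(Pow(v, 2), Pow(x, 2)), Rational(1, 2))) (Function('A')(x, v) = Mul(Rational(5, 3), Pow(Add(Pow(x, 2), Pow(v, 2)), Rational(1, 2))) = Mul(Rational(5, 3), Pow(Add(Pow(v, 2), Pow(x, 2)), Rational(1, 2))))
U = 0 (U = Add(40, Mul(5, Add(-3, Mul(-1, 5)))) = Add(40, Mul(5, Add(-3, -5))) = Add(40, Mul(5, -8)) = Add(40, -40) = 0)
Function('J')(h, P) = Mul(Pow(P, -1), Add(P, h)) (Function('J')(h, P) = Mul(Add(h, P), Pow(Add(P, 0), -1)) = Mul(Add(P, h), Pow(P, -1)) = Mul(Pow(P, -1), Add(P, h)))
Add(Function('J')(-11, 10), Mul(Function('A')(-12, 10), 139)) = Add(Mul(Pow(10, -1), Add(10, -11)), Mul(Mul(Rational(5, 3), Pow(Add(Pow(10, 2), Pow(-12, 2)), Rational(1, 2))), 139)) = Add(Mul(Rational(1, 10), -1), Mul(Mul(Rational(5, 3), Pow(Add(100, 144), Rational(1, 2))), 139)) = Add(Rational(-1, 10), Mul(Mul(Rational(5, 3), Pow(244, Rational(1, 2))), 139)) = Add(Rational(-1, 10), Mul(Mul(Rational(5, 3), Mul(2, Pow(61, Rational(1, 2)))), 139)) = Add(Rational(-1, 10), Mul(Mul(Rational(10, 3), Pow(61, Rational(1, 2))), 139)) = Add(Rational(-1, 10), Mul(Rational(1390, 3), Pow(61, Rational(1, 2))))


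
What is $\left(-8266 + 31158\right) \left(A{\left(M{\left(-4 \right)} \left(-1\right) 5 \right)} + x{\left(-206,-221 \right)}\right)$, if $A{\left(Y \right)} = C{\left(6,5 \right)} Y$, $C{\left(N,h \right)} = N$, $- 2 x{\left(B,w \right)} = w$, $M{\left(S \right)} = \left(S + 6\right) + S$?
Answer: $3903086$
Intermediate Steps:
$M{\left(S \right)} = 6 + 2 S$ ($M{\left(S \right)} = \left(6 + S\right) + S = 6 + 2 S$)
$x{\left(B,w \right)} = - \frac{w}{2}$
$A{\left(Y \right)} = 6 Y$
$\left(-8266 + 31158\right) \left(A{\left(M{\left(-4 \right)} \left(-1\right) 5 \right)} + x{\left(-206,-221 \right)}\right) = \left(-8266 + 31158\right) \left(6 \left(6 + 2 \left(-4\right)\right) \left(-1\right) 5 - - \frac{221}{2}\right) = 22892 \left(6 \left(6 - 8\right) \left(-1\right) 5 + \frac{221}{2}\right) = 22892 \left(6 \left(-2\right) \left(-1\right) 5 + \frac{221}{2}\right) = 22892 \left(6 \cdot 2 \cdot 5 + \frac{221}{2}\right) = 22892 \left(6 \cdot 10 + \frac{221}{2}\right) = 22892 \left(60 + \frac{221}{2}\right) = 22892 \cdot \frac{341}{2} = 3903086$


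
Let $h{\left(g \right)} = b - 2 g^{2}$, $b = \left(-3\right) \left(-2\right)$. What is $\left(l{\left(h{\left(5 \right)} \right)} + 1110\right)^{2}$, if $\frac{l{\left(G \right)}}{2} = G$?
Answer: $1044484$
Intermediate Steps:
$b = 6$
$h{\left(g \right)} = 6 - 2 g^{2}$
$l{\left(G \right)} = 2 G$
$\left(l{\left(h{\left(5 \right)} \right)} + 1110\right)^{2} = \left(2 \left(6 - 2 \cdot 5^{2}\right) + 1110\right)^{2} = \left(2 \left(6 - 50\right) + 1110\right)^{2} = \left(2 \left(-44\right) + 1110\right)^{2} = \left(-88 + 1110\right)^{2} = 1022^{2} = 1044484$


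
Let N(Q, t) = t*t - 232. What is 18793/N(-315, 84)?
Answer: 18793/6824 ≈ 2.7540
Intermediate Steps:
N(Q, t) = -232 + t² (N(Q, t) = t² - 232 = -232 + t²)
18793/N(-315, 84) = 18793/(-232 + 84²) = 18793/(-232 + 7056) = 18793/6824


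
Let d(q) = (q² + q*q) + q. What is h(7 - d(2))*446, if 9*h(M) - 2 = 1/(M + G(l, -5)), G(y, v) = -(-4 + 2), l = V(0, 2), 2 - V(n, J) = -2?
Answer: 446/9 ≈ 49.556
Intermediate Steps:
V(n, J) = 4 (V(n, J) = 2 - 1*(-2) = 2 + 2 = 4)
l = 4
d(q) = q + 2*q² (d(q) = (q² + q²) + q = 2*q² + q = q + 2*q²)
G(y, v) = 2 (G(y, v) = -1*(-2) = 2)
h(M) = 2/9 + 1/(9*(2 + M)) (h(M) = 2/9 + 1/(9*(M + 2)) = 2/9 + 1/(9*(2 + M)))
h(7 - d(2))*446 = ((5 + 2*(7 - 2*(1 + 2*2)))/(9*(2 + (7 - 2*(1 + 2*2)))))*446 = ((5 + 2*(7 - 2*(1 + 4)))/(9*(2 + (7 - 2*(1 + 4)))))*446 = ((5 + 2*(7 - 2*5))/(9*(2 + (7 - 2*5))))*446 = ((5 + 2*(7 - 1*10))/(9*(2 + (7 - 1*10))))*446 = ((5 + 2*(7 - 10))/(9*(2 + (7 - 10))))*446 = ((5 + 2*(-3))/(9*(2 - 3)))*446 = ((⅑)*(5 - 6)/(-1))*446 = ((⅑)*(-1)*(-1))*446 = (⅑)*446 = 446/9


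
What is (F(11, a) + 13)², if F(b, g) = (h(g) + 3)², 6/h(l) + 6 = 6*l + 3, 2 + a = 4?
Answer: 56644/81 ≈ 699.31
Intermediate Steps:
a = 2 (a = -2 + 4 = 2)
h(l) = 6/(-3 + 6*l) (h(l) = 6/(-6 + (6*l + 3)) = 6/(-6 + (3 + 6*l)) = 6/(-3 + 6*l))
F(b, g) = (3 + 2/(-1 + 2*g))² (F(b, g) = (2/(-1 + 2*g) + 3)² = (3 + 2/(-1 + 2*g))²)
(F(11, a) + 13)² = ((-1 + 6*2)²/(-1 + 2*2)² + 13)² = ((-1 + 12)²/(-1 + 4)² + 13)² = (11²/3² + 13)² = ((⅑)*121 + 13)² = (121/9 + 13)² = (238/9)² = 56644/81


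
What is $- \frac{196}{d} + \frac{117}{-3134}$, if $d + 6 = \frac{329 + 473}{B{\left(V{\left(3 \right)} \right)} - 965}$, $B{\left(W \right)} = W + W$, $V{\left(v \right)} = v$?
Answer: $\frac{147078031}{5136626} \approx 28.633$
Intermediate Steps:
$B{\left(W \right)} = 2 W$
$d = - \frac{6556}{959}$ ($d = -6 + \frac{329 + 473}{2 \cdot 3 - 965} = -6 + \frac{802}{6 - 965} = -6 + \frac{802}{-959} = -6 + 802 \left(- \frac{1}{959}\right) = -6 - \frac{802}{959} = - \frac{6556}{959} \approx -6.8363$)
$- \frac{196}{d} + \frac{117}{-3134} = - \frac{196}{- \frac{6556}{959}} + \frac{117}{-3134} = \left(-196\right) \left(- \frac{959}{6556}\right) + 117 \left(- \frac{1}{3134}\right) = \frac{46991}{1639} - \frac{117}{3134} = \frac{147078031}{5136626}$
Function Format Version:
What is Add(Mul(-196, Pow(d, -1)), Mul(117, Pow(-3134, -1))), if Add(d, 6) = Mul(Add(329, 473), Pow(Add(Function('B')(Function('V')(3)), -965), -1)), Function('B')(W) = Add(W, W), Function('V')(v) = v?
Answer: Rational(147078031, 5136626) ≈ 28.633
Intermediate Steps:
Function('B')(W) = Mul(2, W)
d = Rational(-6556, 959) (d = Add(-6, Mul(Add(329, 473), Pow(Add(Mul(2, 3), -965), -1))) = Add(-6, Mul(802, Pow(Add(6, -965), -1))) = Add(-6, Mul(802, Pow(-959, -1))) = Add(-6, Mul(802, Rational(-1, 959))) = Add(-6, Rational(-802, 959)) = Rational(-6556, 959) ≈ -6.8363)
Add(Mul(-196, Pow(d, -1)), Mul(117, Pow(-3134, -1))) = Add(Mul(-196, Pow(Rational(-6556, 959), -1)), Mul(117, Pow(-3134, -1))) = Add(Mul(-196, Rational(-959, 6556)), Mul(117, Rational(-1, 3134))) = Add(Rational(46991, 1639), Rational(-117, 3134)) = Rational(147078031, 5136626)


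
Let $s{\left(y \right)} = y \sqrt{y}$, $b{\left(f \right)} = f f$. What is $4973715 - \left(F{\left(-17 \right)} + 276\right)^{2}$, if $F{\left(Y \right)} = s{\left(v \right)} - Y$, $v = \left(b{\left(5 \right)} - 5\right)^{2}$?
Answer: $-63800134$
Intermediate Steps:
$b{\left(f \right)} = f^{2}$
$v = 400$ ($v = \left(5^{2} - 5\right)^{2} = \left(25 - 5\right)^{2} = 20^{2} = 400$)
$s{\left(y \right)} = y^{\frac{3}{2}}$
$F{\left(Y \right)} = 8000 - Y$ ($F{\left(Y \right)} = 400^{\frac{3}{2}} - Y = 8000 - Y$)
$4973715 - \left(F{\left(-17 \right)} + 276\right)^{2} = 4973715 - \left(\left(8000 - -17\right) + 276\right)^{2} = 4973715 - \left(\left(8000 + 17\right) + 276\right)^{2} = 4973715 - \left(8017 + 276\right)^{2} = 4973715 - 8293^{2} = 4973715 - 68773849 = -63800134$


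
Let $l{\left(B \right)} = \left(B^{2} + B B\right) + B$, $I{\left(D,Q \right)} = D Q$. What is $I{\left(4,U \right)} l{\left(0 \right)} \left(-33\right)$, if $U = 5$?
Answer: $0$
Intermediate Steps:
$l{\left(B \right)} = B + 2 B^{2}$ ($l{\left(B \right)} = \left(B^{2} + B^{2}\right) + B = 2 B^{2} + B = B + 2 B^{2}$)
$I{\left(4,U \right)} l{\left(0 \right)} \left(-33\right) = 4 \cdot 5 \cdot 0 \left(1 + 2 \cdot 0\right) \left(-33\right) = 20 \cdot 0 \left(1 + 0\right) \left(-33\right) = 20 \cdot 0 \cdot 1 \left(-33\right) = 20 \cdot 0 \left(-33\right) = 0 \left(-33\right) = 0$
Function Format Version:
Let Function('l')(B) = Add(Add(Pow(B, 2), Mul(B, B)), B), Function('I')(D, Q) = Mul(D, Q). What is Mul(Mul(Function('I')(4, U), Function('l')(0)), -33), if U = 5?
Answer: 0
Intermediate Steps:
Function('l')(B) = Add(B, Mul(2, Pow(B, 2))) (Function('l')(B) = Add(Add(Pow(B, 2), Pow(B, 2)), B) = Add(Mul(2, Pow(B, 2)), B) = Add(B, Mul(2, Pow(B, 2))))
Mul(Mul(Function('I')(4, U), Function('l')(0)), -33) = Mul(Mul(Mul(4, 5), Mul(0, Add(1, Mul(2, 0)))), -33) = Mul(Mul(20, Mul(0, Add(1, 0))), -33) = Mul(Mul(20, Mul(0, 1)), -33) = Mul(Mul(20, 0), -33) = Mul(0, -33) = 0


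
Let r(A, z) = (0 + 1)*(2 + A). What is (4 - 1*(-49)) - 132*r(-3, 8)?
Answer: 185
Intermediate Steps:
r(A, z) = 2 + A (r(A, z) = 1*(2 + A) = 2 + A)
(4 - 1*(-49)) - 132*r(-3, 8) = (4 - 1*(-49)) - 132*(2 - 3) = (4 + 49) - 132*(-1) = 53 + 132 = 185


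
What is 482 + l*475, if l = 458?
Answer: 218032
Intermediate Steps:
482 + l*475 = 482 + 458*475 = 482 + 217550 = 218032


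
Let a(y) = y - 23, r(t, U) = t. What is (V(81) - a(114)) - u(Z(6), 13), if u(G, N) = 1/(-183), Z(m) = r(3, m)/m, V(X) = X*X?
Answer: 1184011/183 ≈ 6470.0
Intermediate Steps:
a(y) = -23 + y
V(X) = X**2
Z(m) = 3/m
u(G, N) = -1/183
(V(81) - a(114)) - u(Z(6), 13) = (81**2 - (-23 + 114)) - 1*(-1/183) = (6561 - 1*91) + 1/183 = (6561 - 91) + 1/183 = 6470 + 1/183 = 1184011/183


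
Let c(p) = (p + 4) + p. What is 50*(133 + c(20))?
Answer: 8850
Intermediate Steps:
c(p) = 4 + 2*p (c(p) = (4 + p) + p = 4 + 2*p)
50*(133 + c(20)) = 50*(133 + (4 + 2*20)) = 50*(133 + (4 + 40)) = 50*(133 + 44) = 50*177 = 8850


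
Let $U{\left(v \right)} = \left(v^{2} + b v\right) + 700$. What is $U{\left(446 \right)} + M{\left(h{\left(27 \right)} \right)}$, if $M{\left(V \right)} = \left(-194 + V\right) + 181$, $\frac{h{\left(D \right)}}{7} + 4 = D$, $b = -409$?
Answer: $17350$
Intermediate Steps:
$h{\left(D \right)} = -28 + 7 D$
$U{\left(v \right)} = 700 + v^{2} - 409 v$ ($U{\left(v \right)} = \left(v^{2} - 409 v\right) + 700 = 700 + v^{2} - 409 v$)
$M{\left(V \right)} = -13 + V$
$U{\left(446 \right)} + M{\left(h{\left(27 \right)} \right)} = \left(700 + 446^{2} - 182414\right) + \left(-13 + \left(-28 + 7 \cdot 27\right)\right) = \left(700 + 198916 - 182414\right) + \left(-13 + \left(-28 + 189\right)\right) = 17202 + \left(-13 + 161\right) = 17202 + 148 = 17350$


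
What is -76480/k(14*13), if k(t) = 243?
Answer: -76480/243 ≈ -314.73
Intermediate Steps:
-76480/k(14*13) = -76480/243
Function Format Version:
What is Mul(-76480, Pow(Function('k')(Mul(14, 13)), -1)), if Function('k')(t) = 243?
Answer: Rational(-76480, 243) ≈ -314.73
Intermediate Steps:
Mul(-76480, Pow(Function('k')(Mul(14, 13)), -1)) = Mul(-76480, Pow(243, -1)) = Mul(-76480, Rational(1, 243)) = Rational(-76480, 243)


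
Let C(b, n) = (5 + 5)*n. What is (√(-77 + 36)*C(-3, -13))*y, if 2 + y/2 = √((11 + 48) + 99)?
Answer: 260*I*√41*(2 - √158) ≈ -17597.0*I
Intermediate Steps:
C(b, n) = 10*n
y = -4 + 2*√158 (y = -4 + 2*√((11 + 48) + 99) = -4 + 2*√(59 + 99) = -4 + 2*√158 ≈ 21.140)
(√(-77 + 36)*C(-3, -13))*y = (√(-77 + 36)*(10*(-13)))*(-4 + 2*√158) = (√(-41)*(-130))*(-4 + 2*√158) = ((I*√41)*(-130))*(-4 + 2*√158) = (-130*I*√41)*(-4 + 2*√158) = -130*I*√41*(-4 + 2*√158)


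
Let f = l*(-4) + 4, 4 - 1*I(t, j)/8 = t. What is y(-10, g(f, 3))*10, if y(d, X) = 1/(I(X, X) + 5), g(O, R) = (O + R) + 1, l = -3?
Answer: -10/123 ≈ -0.081301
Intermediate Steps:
I(t, j) = 32 - 8*t
f = 16 (f = -3*(-4) + 4 = 12 + 4 = 16)
g(O, R) = 1 + O + R
y(d, X) = 1/(37 - 8*X) (y(d, X) = 1/((32 - 8*X) + 5) = 1/(37 - 8*X))
y(-10, g(f, 3))*10 = -1/(-37 + 8*(1 + 16 + 3))*10 = -1/(-37 + 8*20)*10 = -1/(-37 + 160)*10 = -1/123*10 = -10/123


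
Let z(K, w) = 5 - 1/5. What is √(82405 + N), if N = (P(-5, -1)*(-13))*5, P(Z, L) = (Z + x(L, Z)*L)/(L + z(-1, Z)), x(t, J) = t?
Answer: √29772905/19 ≈ 287.18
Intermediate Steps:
z(K, w) = 24/5 (z(K, w) = 5 - 1*⅕ = 5 - ⅕ = 24/5)
P(Z, L) = (Z + L²)/(24/5 + L) (P(Z, L) = (Z + L*L)/(L + 24/5) = (Z + L²)/(24/5 + L))
N = 1300/19 (N = ((5*(-5 + (-1)²)/(24 + 5*(-1)))*(-13))*5 = ((5*(-5 + 1)/(24 - 5))*(-13))*5 = ((5*(-4)/19)*(-13))*5 = ((5*(1/19)*(-4))*(-13))*5 = -20/19*(-13)*5 = (260/19)*5 = 1300/19 ≈ 68.421)
√(82405 + N) = √(82405 + 1300/19) = √(1566995/19) = √29772905/19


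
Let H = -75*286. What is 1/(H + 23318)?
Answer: 1/1868 ≈ 0.00053533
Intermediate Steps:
H = -21450
1/(H + 23318) = 1/(-21450 + 23318) = 1/1868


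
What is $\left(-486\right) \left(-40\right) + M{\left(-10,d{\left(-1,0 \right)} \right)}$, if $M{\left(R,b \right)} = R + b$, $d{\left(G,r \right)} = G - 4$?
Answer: $19425$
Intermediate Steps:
$d{\left(G,r \right)} = -4 + G$
$\left(-486\right) \left(-40\right) + M{\left(-10,d{\left(-1,0 \right)} \right)} = \left(-486\right) \left(-40\right) - 15 = 19440 - 15 = 19425$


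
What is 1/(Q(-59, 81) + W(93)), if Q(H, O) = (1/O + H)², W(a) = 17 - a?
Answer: 6561/22330648 ≈ 0.00029381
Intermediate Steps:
Q(H, O) = (H + 1/O)² (Q(H, O) = (1/O + H)² = (H + 1/O)²)
1/(Q(-59, 81) + W(93)) = 1/((1 - 59*81)²/81² + (17 - 1*93)) = 1/((1 - 4779)²/6561 + (17 - 93)) = 1/((1/6561)*(-4778)² - 76) = 1/((1/6561)*22829284 - 76) = 1/(22829284/6561 - 76) = 1/(22330648/6561) = 6561/22330648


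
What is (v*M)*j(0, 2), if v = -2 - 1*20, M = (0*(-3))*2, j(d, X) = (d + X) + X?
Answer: 0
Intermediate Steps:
j(d, X) = d + 2*X (j(d, X) = (X + d) + X = d + 2*X)
M = 0 (M = 0*2 = 0)
v = -22 (v = -2 - 20 = -22)
(v*M)*j(0, 2) = (-22*0)*(0 + 2*2) = 0*(0 + 4) = 0*4 = 0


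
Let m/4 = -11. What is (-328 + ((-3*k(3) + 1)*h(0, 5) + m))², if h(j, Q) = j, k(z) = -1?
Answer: 138384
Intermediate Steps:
m = -44 (m = 4*(-11) = -44)
(-328 + ((-3*k(3) + 1)*h(0, 5) + m))² = (-328 + ((-3*(-1) + 1)*0 - 44))² = (-328 + ((3 + 1)*0 - 44))² = (-328 + (4*0 - 44))² = (-328 + (0 - 44))² = (-328 - 44)² = (-372)² = 138384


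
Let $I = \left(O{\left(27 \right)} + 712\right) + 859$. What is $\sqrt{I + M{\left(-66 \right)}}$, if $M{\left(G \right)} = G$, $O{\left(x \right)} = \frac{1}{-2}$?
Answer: $\frac{\sqrt{6018}}{2} \approx 38.788$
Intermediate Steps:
$O{\left(x \right)} = - \frac{1}{2}$
$I = \frac{3141}{2}$ ($I = \left(- \frac{1}{2} + 712\right) + 859 = \frac{1423}{2} + 859 = \frac{3141}{2} \approx 1570.5$)
$\sqrt{I + M{\left(-66 \right)}} = \sqrt{\frac{3141}{2} - 66} = \sqrt{\frac{3009}{2}} = \frac{\sqrt{6018}}{2}$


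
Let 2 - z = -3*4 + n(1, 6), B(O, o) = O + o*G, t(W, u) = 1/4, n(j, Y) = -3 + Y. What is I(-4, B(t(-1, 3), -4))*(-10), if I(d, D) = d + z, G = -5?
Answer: -70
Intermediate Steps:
t(W, u) = 1/4
B(O, o) = O - 5*o (B(O, o) = O + o*(-5) = O - 5*o)
z = 11 (z = 2 - (-3*4 + (-3 + 6)) = 2 - (-12 + 3) = 2 - 1*(-9) = 2 + 9 = 11)
I(d, D) = 11 + d (I(d, D) = d + 11 = 11 + d)
I(-4, B(t(-1, 3), -4))*(-10) = (11 - 4)*(-10) = 7*(-10) = -70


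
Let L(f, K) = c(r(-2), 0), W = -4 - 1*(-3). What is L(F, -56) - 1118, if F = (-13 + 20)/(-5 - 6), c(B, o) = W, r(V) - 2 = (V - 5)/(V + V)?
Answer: -1119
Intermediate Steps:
r(V) = 2 + (-5 + V)/(2*V) (r(V) = 2 + (V - 5)/(V + V) = 2 + (-5 + V)/((2*V)) = 2 + (-5 + V)*(1/(2*V)) = 2 + (-5 + V)/(2*V))
W = -1 (W = -4 + 3 = -1)
c(B, o) = -1
F = -7/11 (F = 7/(-11) = 7*(-1/11) = -7/11 ≈ -0.63636)
L(f, K) = -1
L(F, -56) - 1118 = -1 - 1118 = -1119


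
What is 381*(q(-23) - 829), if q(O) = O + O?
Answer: -333375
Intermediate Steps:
q(O) = 2*O
381*(q(-23) - 829) = 381*(2*(-23) - 829) = 381*(-46 - 829) = 381*(-875) = -333375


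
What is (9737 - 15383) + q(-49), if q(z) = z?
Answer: -5695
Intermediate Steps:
(9737 - 15383) + q(-49) = (9737 - 15383) - 49 = -5646 - 49 = -5695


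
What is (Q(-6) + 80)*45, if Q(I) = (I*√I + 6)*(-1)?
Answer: 3330 + 270*I*√6 ≈ 3330.0 + 661.36*I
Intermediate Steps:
Q(I) = -6 - I^(3/2) (Q(I) = (I^(3/2) + 6)*(-1) = (6 + I^(3/2))*(-1) = -6 - I^(3/2))
(Q(-6) + 80)*45 = ((-6 - (-6)^(3/2)) + 80)*45 = ((-6 - (-6)*I*√6) + 80)*45 = ((-6 + 6*I*√6) + 80)*45 = (74 + 6*I*√6)*45 = 3330 + 270*I*√6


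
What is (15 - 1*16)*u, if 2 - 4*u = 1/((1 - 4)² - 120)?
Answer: -223/444 ≈ -0.50225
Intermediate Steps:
u = 223/444 (u = ½ - 1/(4*((1 - 4)² - 120)) = ½ - 1/(4*((-3)² - 120)) = ½ - 1/(4*(9 - 120)) = ½ - ¼/(-111) = ½ - ¼*(-1/111) = ½ + 1/444 = 223/444 ≈ 0.50225)
(15 - 1*16)*u = (15 - 1*16)*(223/444) = (15 - 16)*(223/444) = -1*223/444 = -223/444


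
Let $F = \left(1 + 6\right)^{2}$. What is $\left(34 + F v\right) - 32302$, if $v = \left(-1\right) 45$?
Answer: $-34473$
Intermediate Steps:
$F = 49$ ($F = 7^{2} = 49$)
$v = -45$
$\left(34 + F v\right) - 32302 = \left(34 + 49 \left(-45\right)\right) - 32302 = \left(34 - 2205\right) - 32302 = -2171 - 32302 = -34473$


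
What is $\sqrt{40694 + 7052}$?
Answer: $\sqrt{47746} \approx 218.51$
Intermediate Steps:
$\sqrt{40694 + 7052} = \sqrt{47746}$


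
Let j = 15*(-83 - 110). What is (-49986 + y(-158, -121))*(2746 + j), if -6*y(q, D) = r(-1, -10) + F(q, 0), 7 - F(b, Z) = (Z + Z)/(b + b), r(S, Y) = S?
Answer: 7448063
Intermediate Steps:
j = -2895 (j = 15*(-193) = -2895)
F(b, Z) = 7 - Z/b (F(b, Z) = 7 - (Z + Z)/(b + b) = 7 - 2*Z/(2*b) = 7 - 2*Z*1/(2*b) = 7 - Z/b)
y(q, D) = -1 (y(q, D) = -(-1 + (7 - 1*0/q))/6 = -(-1 + (7 + 0))/6 = -(-1 + 7)/6 = -⅙*6 = -1)
(-49986 + y(-158, -121))*(2746 + j) = (-49986 - 1)*(2746 - 2895) = -49987*(-149) = 7448063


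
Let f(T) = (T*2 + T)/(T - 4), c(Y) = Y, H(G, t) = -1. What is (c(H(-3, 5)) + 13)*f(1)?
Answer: -12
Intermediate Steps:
f(T) = 3*T/(-4 + T) (f(T) = (2*T + T)/(-4 + T) = (3*T)/(-4 + T) = 3*T/(-4 + T))
(c(H(-3, 5)) + 13)*f(1) = (-1 + 13)*(3*1/(-4 + 1)) = 12*(3*1/(-3)) = 12*(3*1*(-⅓)) = 12*(-1) = -12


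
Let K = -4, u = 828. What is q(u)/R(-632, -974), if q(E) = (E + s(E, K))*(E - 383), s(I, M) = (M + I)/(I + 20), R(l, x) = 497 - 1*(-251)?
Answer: 39102595/79288 ≈ 493.17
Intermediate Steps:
R(l, x) = 748 (R(l, x) = 497 + 251 = 748)
s(I, M) = (I + M)/(20 + I)
q(E) = (-383 + E)*(E + (-4 + E)/(20 + E)) (q(E) = (E + (E - 4)/(20 + E))*(E - 383) = (E + (-4 + E)/(20 + E))*(-383 + E) = (-383 + E)*(E + (-4 + E)/(20 + E)))
q(u)/R(-632, -974) = ((1532 + 828³ - 8047*828 - 362*828²)/(20 + 828))/748 = ((1532 + 567663552 - 6662916 - 362*685584)/848)*(1/748) = ((1532 + 567663552 - 6662916 - 248181408)/848)*(1/748) = ((1/848)*312820760)*(1/748) = (39102595/106)*(1/748) = 39102595/79288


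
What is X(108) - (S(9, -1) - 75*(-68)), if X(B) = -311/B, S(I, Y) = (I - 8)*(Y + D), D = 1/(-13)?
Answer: -7162931/1404 ≈ -5101.8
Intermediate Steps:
D = -1/13 (D = 1*(-1/13) = -1/13 ≈ -0.076923)
S(I, Y) = (-8 + I)*(-1/13 + Y) (S(I, Y) = (I - 8)*(Y - 1/13) = (-8 + I)*(-1/13 + Y))
X(108) - (S(9, -1) - 75*(-68)) = -311/108 - ((8/13 - 8*(-1) - 1/13*9 + 9*(-1)) - 75*(-68)) = -311*1/108 - ((8/13 + 8 - 9/13 - 9) + 5100) = -311/108 - (-14/13 + 5100) = -311/108 - 1*66286/13 = -311/108 - 66286/13 = -7162931/1404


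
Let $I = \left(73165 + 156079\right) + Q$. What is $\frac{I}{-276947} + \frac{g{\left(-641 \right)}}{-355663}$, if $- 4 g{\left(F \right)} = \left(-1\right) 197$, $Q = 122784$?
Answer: $- \frac{45533445165}{35818109404} \approx -1.2712$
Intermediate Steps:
$I = 352028$ ($I = \left(73165 + 156079\right) + 122784 = 229244 + 122784 = 352028$)
$g{\left(F \right)} = \frac{197}{4}$ ($g{\left(F \right)} = - \frac{\left(-1\right) 197}{4} = \left(- \frac{1}{4}\right) \left(-197\right) = \frac{197}{4}$)
$\frac{I}{-276947} + \frac{g{\left(-641 \right)}}{-355663} = \frac{352028}{-276947} + \frac{197}{4 \left(-355663\right)} = 352028 \left(- \frac{1}{276947}\right) + \frac{197}{4} \left(- \frac{1}{355663}\right) = - \frac{352028}{276947} - \frac{197}{1422652} = - \frac{45533445165}{35818109404}$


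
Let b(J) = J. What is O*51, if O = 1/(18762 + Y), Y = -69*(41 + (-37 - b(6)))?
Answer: 17/6300 ≈ 0.0026984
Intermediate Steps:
Y = 138 (Y = -69*(41 + (-37 - 1*6)) = -69*(41 + (-37 - 6)) = -69*(41 - 43) = -69*(-2) = 138)
O = 1/18900 (O = 1/(18762 + 138) = 1/18900 ≈ 5.2910e-5)
O*51 = (1/18900)*51 = 17/6300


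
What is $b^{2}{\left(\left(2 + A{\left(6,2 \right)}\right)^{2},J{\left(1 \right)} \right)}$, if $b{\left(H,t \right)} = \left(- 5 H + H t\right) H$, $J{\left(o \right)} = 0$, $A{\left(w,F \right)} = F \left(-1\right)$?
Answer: $0$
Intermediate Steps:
$A{\left(w,F \right)} = - F$
$b{\left(H,t \right)} = H \left(- 5 H + H t\right)$
$b^{2}{\left(\left(2 + A{\left(6,2 \right)}\right)^{2},J{\left(1 \right)} \right)} = \left(\left(\left(2 - 2\right)^{2}\right)^{2} \left(-5 + 0\right)\right)^{2} = \left(\left(\left(2 - 2\right)^{2}\right)^{2} \left(-5\right)\right)^{2} = \left(\left(0^{2}\right)^{2} \left(-5\right)\right)^{2} = \left(0^{2} \left(-5\right)\right)^{2} = \left(0 \left(-5\right)\right)^{2} = 0^{2} = 0$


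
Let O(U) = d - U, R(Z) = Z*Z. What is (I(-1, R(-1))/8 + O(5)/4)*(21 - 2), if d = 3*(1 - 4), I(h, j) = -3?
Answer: -589/8 ≈ -73.625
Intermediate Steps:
R(Z) = Z**2
d = -9 (d = 3*(-3) = -9)
O(U) = -9 - U
(I(-1, R(-1))/8 + O(5)/4)*(21 - 2) = (-3/8 + (-9 - 1*5)/4)*(21 - 2) = (-3*1/8 + (-9 - 5)*(1/4))*19 = (-3/8 - 14*1/4)*19 = (-3/8 - 7/2)*19 = -31/8*19 = -589/8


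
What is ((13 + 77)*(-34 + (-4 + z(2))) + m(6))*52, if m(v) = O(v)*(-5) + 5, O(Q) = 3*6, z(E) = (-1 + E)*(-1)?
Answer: -186940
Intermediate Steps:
z(E) = 1 - E
O(Q) = 18
m(v) = -85 (m(v) = 18*(-5) + 5 = -90 + 5 = -85)
((13 + 77)*(-34 + (-4 + z(2))) + m(6))*52 = ((13 + 77)*(-34 + (-4 + (1 - 1*2))) - 85)*52 = (90*(-34 + (-4 + (1 - 2))) - 85)*52 = (90*(-34 + (-4 - 1)) - 85)*52 = (90*(-34 - 5) - 85)*52 = (90*(-39) - 85)*52 = (-3510 - 85)*52 = -3595*52 = -186940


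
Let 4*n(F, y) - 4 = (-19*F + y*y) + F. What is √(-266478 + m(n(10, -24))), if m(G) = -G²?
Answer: I*√276478 ≈ 525.81*I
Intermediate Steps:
n(F, y) = 1 - 9*F/2 + y²/4 (n(F, y) = 1 + ((-19*F + y*y) + F)/4 = 1 + ((-19*F + y²) + F)/4 = 1 + ((y² - 19*F) + F)/4 = 1 + (y² - 18*F)/4 = 1 + (-9*F/2 + y²/4) = 1 - 9*F/2 + y²/4)
√(-266478 + m(n(10, -24))) = √(-266478 - (1 - 9/2*10 + (¼)*(-24)²)²) = √(-266478 - (1 - 45 + (¼)*576)²) = √(-266478 - (1 - 45 + 144)²) = √(-266478 - 1*100²) = √(-266478 - 1*10000) = √(-266478 - 10000) = √(-276478) = I*√276478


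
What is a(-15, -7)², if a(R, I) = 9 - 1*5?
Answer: 16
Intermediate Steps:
a(R, I) = 4 (a(R, I) = 9 - 5 = 4)
a(-15, -7)² = 4² = 16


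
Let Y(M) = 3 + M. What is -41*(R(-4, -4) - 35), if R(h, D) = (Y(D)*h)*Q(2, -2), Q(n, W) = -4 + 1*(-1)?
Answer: 2255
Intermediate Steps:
Q(n, W) = -5 (Q(n, W) = -4 - 1 = -5)
R(h, D) = -5*h*(3 + D) (R(h, D) = ((3 + D)*h)*(-5) = (h*(3 + D))*(-5) = -5*h*(3 + D))
-41*(R(-4, -4) - 35) = -41*(-5*(-4)*(3 - 4) - 35) = -41*(-5*(-4)*(-1) - 35) = -41*(-20 - 35) = -41*(-55) = 2255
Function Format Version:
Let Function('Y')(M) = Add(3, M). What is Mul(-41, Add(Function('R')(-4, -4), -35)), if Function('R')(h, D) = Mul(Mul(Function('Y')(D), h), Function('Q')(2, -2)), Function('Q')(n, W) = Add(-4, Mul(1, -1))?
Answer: 2255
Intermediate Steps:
Function('Q')(n, W) = -5 (Function('Q')(n, W) = Add(-4, -1) = -5)
Function('R')(h, D) = Mul(-5, h, Add(3, D)) (Function('R')(h, D) = Mul(Mul(Add(3, D), h), -5) = Mul(Mul(h, Add(3, D)), -5) = Mul(-5, h, Add(3, D)))
Mul(-41, Add(Function('R')(-4, -4), -35)) = Mul(-41, Add(Mul(-5, -4, Add(3, -4)), -35)) = Mul(-41, Add(Mul(-5, -4, -1), -35)) = Mul(-41, Add(-20, -35)) = Mul(-41, -55) = 2255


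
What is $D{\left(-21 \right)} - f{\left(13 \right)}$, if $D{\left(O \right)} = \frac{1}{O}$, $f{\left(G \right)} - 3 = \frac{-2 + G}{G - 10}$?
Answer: $- \frac{47}{7} \approx -6.7143$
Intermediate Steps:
$f{\left(G \right)} = 3 + \frac{-2 + G}{-10 + G}$ ($f{\left(G \right)} = 3 + \frac{-2 + G}{G - 10} = 3 + \frac{-2 + G}{-10 + G}$)
$D{\left(-21 \right)} - f{\left(13 \right)} = \frac{1}{-21} - \frac{4 \left(-8 + 13\right)}{-10 + 13} = - \frac{1}{21} - 4 \cdot \frac{1}{3} \cdot 5 = - \frac{1}{21} - \frac{20}{3} = - \frac{47}{7}$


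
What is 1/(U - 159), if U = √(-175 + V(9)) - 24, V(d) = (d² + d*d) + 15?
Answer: -183/33487 - √2/33487 ≈ -0.0055070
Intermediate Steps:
V(d) = 15 + 2*d² (V(d) = (d² + d²) + 15 = 2*d² + 15 = 15 + 2*d²)
U = -24 + √2 (U = √(-175 + (15 + 2*9²)) - 24 = √(-175 + (15 + 2*81)) - 24 = √(-175 + (15 + 162)) - 24 = √(-175 + 177) - 24 = √2 - 24 = -24 + √2 ≈ -22.586)
1/(U - 159) = 1/((-24 + √2) - 159) = 1/(-183 + √2)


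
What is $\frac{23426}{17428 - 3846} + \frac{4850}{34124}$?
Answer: $\frac{216315381}{115868042} \approx 1.8669$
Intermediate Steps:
$\frac{23426}{17428 - 3846} + \frac{4850}{34124} = \frac{23426}{17428 - 3846} + 4850 \cdot \frac{1}{34124} = \frac{23426}{13582} + \frac{2425}{17062} = 23426 \cdot \frac{1}{13582} + \frac{2425}{17062} = \frac{11713}{6791} + \frac{2425}{17062} = \frac{216315381}{115868042}$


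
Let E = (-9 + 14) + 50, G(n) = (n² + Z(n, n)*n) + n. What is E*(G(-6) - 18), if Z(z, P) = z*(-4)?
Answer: -7260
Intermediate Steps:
Z(z, P) = -4*z
G(n) = n - 3*n² (G(n) = (n² + (-4*n)*n) + n = (n² - 4*n²) + n = -3*n² + n = n - 3*n²)
E = 55 (E = 5 + 50 = 55)
E*(G(-6) - 18) = 55*(-6*(1 - 3*(-6)) - 18) = 55*(-6*(1 + 18) - 18) = 55*(-6*19 - 18) = 55*(-114 - 18) = 55*(-132) = -7260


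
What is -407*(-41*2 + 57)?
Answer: 10175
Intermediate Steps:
-407*(-41*2 + 57) = -407*(-82 + 57) = -407*(-25) = 10175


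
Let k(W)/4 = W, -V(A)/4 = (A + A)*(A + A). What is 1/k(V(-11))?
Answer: -1/7744 ≈ -0.00012913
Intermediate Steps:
V(A) = -16*A**2 (V(A) = -4*(A + A)*(A + A) = -4*2*A*2*A = -16*A**2)
k(W) = 4*W
1/k(V(-11)) = 1/(4*(-16*(-11)**2)) = 1/(4*(-16*121)) = 1/(4*(-1936)) = 1/(-7744) = -1/7744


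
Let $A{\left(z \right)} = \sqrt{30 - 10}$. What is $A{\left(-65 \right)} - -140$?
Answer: $140 + 2 \sqrt{5} \approx 144.47$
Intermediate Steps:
$A{\left(z \right)} = 2 \sqrt{5}$ ($A{\left(z \right)} = \sqrt{20} = 2 \sqrt{5}$)
$A{\left(-65 \right)} - -140 = 2 \sqrt{5} - -140 = 2 \sqrt{5} + 140 = 140 + 2 \sqrt{5}$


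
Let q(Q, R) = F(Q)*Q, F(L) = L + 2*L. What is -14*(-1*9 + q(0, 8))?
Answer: 126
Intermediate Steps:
F(L) = 3*L
q(Q, R) = 3*Q² (q(Q, R) = (3*Q)*Q = 3*Q²)
-14*(-1*9 + q(0, 8)) = -14*(-1*9 + 3*0²) = -14*(-9 + 3*0) = -14*(-9 + 0) = -14*(-9) = 126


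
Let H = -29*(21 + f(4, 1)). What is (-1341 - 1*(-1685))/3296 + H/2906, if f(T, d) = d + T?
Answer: -92845/598636 ≈ -0.15509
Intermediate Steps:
f(T, d) = T + d
H = -754 (H = -29*(21 + (4 + 1)) = -29*(21 + 5) = -29*26 = -754)
(-1341 - 1*(-1685))/3296 + H/2906 = (-1341 - 1*(-1685))/3296 - 754/2906 = (-1341 + 1685)*(1/3296) - 754*1/2906 = 344*(1/3296) - 377/1453 = 43/412 - 377/1453 = -92845/598636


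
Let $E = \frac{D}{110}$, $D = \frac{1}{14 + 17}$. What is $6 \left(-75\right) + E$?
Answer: $- \frac{1534499}{3410} \approx -450.0$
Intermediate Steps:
$D = \frac{1}{31} \approx 0.032258$
$E = \frac{1}{3410}$ ($E = \frac{1}{31 \cdot 110} = \frac{1}{31} \cdot \frac{1}{110} = \frac{1}{3410} \approx 0.00029326$)
$6 \left(-75\right) + E = 6 \left(-75\right) + \frac{1}{3410} = -450 + \frac{1}{3410} = - \frac{1534499}{3410}$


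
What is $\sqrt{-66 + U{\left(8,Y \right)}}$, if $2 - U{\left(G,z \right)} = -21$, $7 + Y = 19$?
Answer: $i \sqrt{43} \approx 6.5574 i$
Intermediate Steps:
$Y = 12$ ($Y = -7 + 19 = 12$)
$U{\left(G,z \right)} = 23$ ($U{\left(G,z \right)} = 2 - -21 = 2 + 21 = 23$)
$\sqrt{-66 + U{\left(8,Y \right)}} = \sqrt{-66 + 23} = \sqrt{-43} = i \sqrt{43}$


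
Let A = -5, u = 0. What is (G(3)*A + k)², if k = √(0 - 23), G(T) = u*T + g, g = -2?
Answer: (10 + I*√23)² ≈ 77.0 + 95.917*I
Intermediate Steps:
G(T) = -2 (G(T) = 0*T - 2 = 0 - 2 = -2)
k = I*√23 (k = √(-23) = I*√23 ≈ 4.7958*I)
(G(3)*A + k)² = (-2*(-5) + I*√23)² = (10 + I*√23)²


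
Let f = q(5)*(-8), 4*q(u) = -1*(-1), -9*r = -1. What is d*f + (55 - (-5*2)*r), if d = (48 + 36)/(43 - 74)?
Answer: 17167/279 ≈ 61.530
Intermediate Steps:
r = ⅑ (r = -⅑*(-1) = ⅑ ≈ 0.11111)
q(u) = ¼ (q(u) = (-1*(-1))/4 = (¼)*1 = ¼)
d = -84/31 (d = 84/(-31) = 84*(-1/31) = -84/31 ≈ -2.7097)
f = -2 (f = (¼)*(-8) = -2)
d*f + (55 - (-5*2)*r) = -84/31*(-2) + (55 - (-5*2)/9) = 168/31 + (55 - (-10)/9) = 168/31 + (55 - 1*(-10/9)) = 168/31 + (55 + 10/9) = 168/31 + 505/9 = 17167/279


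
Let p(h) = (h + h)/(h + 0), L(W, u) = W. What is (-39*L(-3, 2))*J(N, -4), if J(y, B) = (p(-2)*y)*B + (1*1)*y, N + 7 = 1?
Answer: 4914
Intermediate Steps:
N = -6 (N = -7 + 1 = -6)
p(h) = 2 (p(h) = (2*h)/h = 2)
J(y, B) = y + 2*B*y (J(y, B) = (2*y)*B + (1*1)*y = 2*B*y + 1*y = 2*B*y + y = y + 2*B*y)
(-39*L(-3, 2))*J(N, -4) = (-39*(-3))*(-6*(1 + 2*(-4))) = 117*(-6*(1 - 8)) = 117*(-6*(-7)) = 117*42 = 4914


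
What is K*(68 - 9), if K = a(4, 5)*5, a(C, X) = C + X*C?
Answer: 7080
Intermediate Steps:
a(C, X) = C + C*X
K = 120 (K = (4*(1 + 5))*5 = (4*6)*5 = 24*5 = 120)
K*(68 - 9) = 120*(68 - 9) = 120*59 = 7080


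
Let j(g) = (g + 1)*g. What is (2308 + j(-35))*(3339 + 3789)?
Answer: 24933744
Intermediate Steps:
j(g) = g*(1 + g) (j(g) = (1 + g)*g = g*(1 + g))
(2308 + j(-35))*(3339 + 3789) = (2308 - 35*(1 - 35))*(3339 + 3789) = (2308 - 35*(-34))*7128 = (2308 + 1190)*7128 = 3498*7128 = 24933744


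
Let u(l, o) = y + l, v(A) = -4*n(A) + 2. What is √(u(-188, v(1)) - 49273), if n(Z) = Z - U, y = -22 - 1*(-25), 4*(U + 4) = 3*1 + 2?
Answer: I*√49458 ≈ 222.39*I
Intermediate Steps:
U = -11/4 (U = -4 + (3*1 + 2)/4 = -4 + (3 + 2)/4 = -4 + (¼)*5 = -4 + 5/4 = -11/4 ≈ -2.7500)
y = 3 (y = -22 + 25 = 3)
n(Z) = 11/4 + Z (n(Z) = Z - 1*(-11/4) = Z + 11/4 = 11/4 + Z)
v(A) = -9 - 4*A (v(A) = -4*(11/4 + A) + 2 = (-11 - 4*A) + 2 = -9 - 4*A)
u(l, o) = 3 + l
√(u(-188, v(1)) - 49273) = √((3 - 188) - 49273) = √(-185 - 49273) = √(-49458) = I*√49458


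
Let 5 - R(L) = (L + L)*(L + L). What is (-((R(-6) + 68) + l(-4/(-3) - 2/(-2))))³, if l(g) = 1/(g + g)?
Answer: 973242271/2744 ≈ 3.5468e+5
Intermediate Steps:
R(L) = 5 - 4*L² (R(L) = 5 - (L + L)*(L + L) = 5 - 2*L*2*L = 5 - 4*L²)
l(g) = 1/(2*g)
(-((R(-6) + 68) + l(-4/(-3) - 2/(-2))))³ = (-(((5 - 4*(-6)²) + 68) + 1/(2*(-4/(-3) - 2/(-2)))))³ = (-(((5 - 4*36) + 68) + 1/(2*(-4*(-⅓) - 2*(-½)))))³ = (-(((5 - 144) + 68) + 1/(2*(4/3 + 1))))³ = (-((-139 + 68) + 1/(2*(7/3))))³ = (-(-71 + (½)*(3/7)))³ = (-(-71 + 3/14))³ = (-1*(-991/14))³ = (991/14)³ = 973242271/2744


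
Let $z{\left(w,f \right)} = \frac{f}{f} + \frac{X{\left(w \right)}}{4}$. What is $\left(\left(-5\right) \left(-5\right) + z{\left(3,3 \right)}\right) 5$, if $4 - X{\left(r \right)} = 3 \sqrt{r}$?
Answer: $135 - \frac{15 \sqrt{3}}{4} \approx 128.5$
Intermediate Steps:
$X{\left(r \right)} = 4 - 3 \sqrt{r}$
$z{\left(w,f \right)} = 2 - \frac{3 \sqrt{w}}{4}$ ($z{\left(w,f \right)} = \frac{f}{f} + \frac{4 - 3 \sqrt{w}}{4} = 1 + \left(4 - 3 \sqrt{w}\right) \frac{1}{4} = 1 - \left(-1 + \frac{3 \sqrt{w}}{4}\right) = 2 - \frac{3 \sqrt{w}}{4}$)
$\left(\left(-5\right) \left(-5\right) + z{\left(3,3 \right)}\right) 5 = \left(\left(-5\right) \left(-5\right) + \left(2 - \frac{3 \sqrt{3}}{4}\right)\right) 5 = \left(25 + \left(2 - \frac{3 \sqrt{3}}{4}\right)\right) 5 = \left(27 - \frac{3 \sqrt{3}}{4}\right) 5 = 135 - \frac{15 \sqrt{3}}{4}$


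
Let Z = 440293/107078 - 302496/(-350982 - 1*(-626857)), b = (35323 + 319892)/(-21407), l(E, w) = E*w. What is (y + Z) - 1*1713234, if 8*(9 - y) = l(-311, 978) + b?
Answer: -4237357470384250714939/2529463386211000 ≈ -1.6752e+6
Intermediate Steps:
b = -355215/21407 (b = 355215*(-1/21407) = -355215/21407 ≈ -16.593)
y = 6513006825/171256 (y = 9 - (-311*978 - 355215/21407)/8 = 9 - (-304158 - 355215/21407)/8 = 9 - 1/8*(-6511465521/21407) = 9 + 6511465521/171256 = 6513006825/171256 ≈ 38031.)
Z = 89075164687/29540143250 (Z = 440293*(1/107078) - 302496/(-350982 + 626857) = 440293/107078 - 302496/275875 = 89075164687/29540143250 ≈ 3.0154)
(y + Z) - 1*1713234 = (6513006825/171256 + 89075164687/29540143250) - 1*1713234 = 96205204627565659061/2529463386211000 - 1713234 = -4237357470384250714939/2529463386211000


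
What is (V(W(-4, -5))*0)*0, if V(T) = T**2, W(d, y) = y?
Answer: 0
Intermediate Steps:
(V(W(-4, -5))*0)*0 = ((-5)**2*0)*0 = (25*0)*0 = 0*0 = 0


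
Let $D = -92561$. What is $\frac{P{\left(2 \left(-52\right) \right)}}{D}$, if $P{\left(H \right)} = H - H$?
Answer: $0$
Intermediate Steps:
$P{\left(H \right)} = 0$
$\frac{P{\left(2 \left(-52\right) \right)}}{D} = \frac{0}{-92561} = 0 \left(- \frac{1}{92561}\right) = 0$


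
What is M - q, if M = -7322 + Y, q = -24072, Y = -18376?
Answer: -1626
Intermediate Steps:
M = -25698 (M = -7322 - 18376 = -25698)
M - q = -25698 - 1*(-24072) = -25698 + 24072 = -1626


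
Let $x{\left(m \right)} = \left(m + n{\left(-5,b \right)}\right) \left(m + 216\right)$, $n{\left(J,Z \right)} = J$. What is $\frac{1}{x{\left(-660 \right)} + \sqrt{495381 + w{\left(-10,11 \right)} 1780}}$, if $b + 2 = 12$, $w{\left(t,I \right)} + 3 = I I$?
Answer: $\frac{295260}{87177762179} - \frac{\sqrt{705421}}{87177762179} \approx 3.3772 \cdot 10^{-6}$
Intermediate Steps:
$w{\left(t,I \right)} = -3 + I^{2}$ ($w{\left(t,I \right)} = -3 + I I = -3 + I^{2}$)
$b = 10$ ($b = -2 + 12 = 10$)
$x{\left(m \right)} = \left(-5 + m\right) \left(216 + m\right)$ ($x{\left(m \right)} = \left(m - 5\right) \left(m + 216\right) = \left(-5 + m\right) \left(216 + m\right)$)
$\frac{1}{x{\left(-660 \right)} + \sqrt{495381 + w{\left(-10,11 \right)} 1780}} = \frac{1}{\left(-1080 + \left(-660\right)^{2} + 211 \left(-660\right)\right) + \sqrt{495381 + \left(-3 + 11^{2}\right) 1780}} = \frac{1}{\left(-1080 + 435600 - 139260\right) + \sqrt{495381 + \left(-3 + 121\right) 1780}} = \frac{1}{295260 + \sqrt{495381 + 118 \cdot 1780}} = \frac{1}{295260 + \sqrt{495381 + 210040}} = \frac{1}{295260 + \sqrt{705421}}$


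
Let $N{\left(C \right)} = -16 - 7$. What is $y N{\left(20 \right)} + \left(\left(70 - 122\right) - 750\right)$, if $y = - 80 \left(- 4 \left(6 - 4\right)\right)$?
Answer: $-15522$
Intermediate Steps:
$y = 640$ ($y = - 80 \left(\left(-4\right) 2\right) = \left(-80\right) \left(-8\right) = 640$)
$N{\left(C \right)} = -23$
$y N{\left(20 \right)} + \left(\left(70 - 122\right) - 750\right) = 640 \left(-23\right) + \left(\left(70 - 122\right) - 750\right) = -14720 - 802 = -15522$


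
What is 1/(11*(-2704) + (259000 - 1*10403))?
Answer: 1/218853 ≈ 4.5693e-6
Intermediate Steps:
1/(11*(-2704) + (259000 - 1*10403)) = 1/(-29744 + (259000 - 10403)) = 1/(-29744 + 248597) = 1/218853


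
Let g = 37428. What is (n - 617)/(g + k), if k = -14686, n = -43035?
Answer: -21826/11371 ≈ -1.9194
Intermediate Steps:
(n - 617)/(g + k) = (-43035 - 617)/(37428 - 14686) = -43652/22742 = -43652*1/22742 = -21826/11371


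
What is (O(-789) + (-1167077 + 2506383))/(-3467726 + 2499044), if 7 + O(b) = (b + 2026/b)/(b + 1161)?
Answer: -393094346345/284315916456 ≈ -1.3826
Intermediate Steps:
O(b) = -7 + (b + 2026/b)/(1161 + b) (O(b) = -7 + (b + 2026/b)/(b + 1161) = -7 + (b + 2026/b)/(1161 + b))
(O(-789) + (-1167077 + 2506383))/(-3467726 + 2499044) = ((2026 - 8127*(-789) - 6*(-789)²)/((-789)*(1161 - 789)) + (-1167077 + 2506383))/(-3467726 + 2499044) = (-1/789*(2026 + 6412203 - 6*622521)/372 + 1339306)/(-968682) = (-1/789*1/372*(2026 + 6412203 - 3735126) + 1339306)*(-1/968682) = (-1/789*1/372*2679103 + 1339306)*(-1/968682) = (-2679103/293508 + 1339306)*(-1/968682) = (393094346345/293508)*(-1/968682) = -393094346345/284315916456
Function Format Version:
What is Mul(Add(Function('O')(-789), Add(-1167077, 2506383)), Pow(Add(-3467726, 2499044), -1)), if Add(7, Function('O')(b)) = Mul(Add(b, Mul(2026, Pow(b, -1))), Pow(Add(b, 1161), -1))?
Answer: Rational(-393094346345, 284315916456) ≈ -1.3826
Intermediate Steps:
Function('O')(b) = Add(-7, Mul(Pow(Add(1161, b), -1), Add(b, Mul(2026, Pow(b, -1))))) (Function('O')(b) = Add(-7, Mul(Add(b, Mul(2026, Pow(b, -1))), Pow(Add(b, 1161), -1))) = Add(-7, Mul(Add(b, Mul(2026, Pow(b, -1))), Pow(Add(1161, b), -1))) = Add(-7, Mul(Pow(Add(1161, b), -1), Add(b, Mul(2026, Pow(b, -1))))))
Mul(Add(Function('O')(-789), Add(-1167077, 2506383)), Pow(Add(-3467726, 2499044), -1)) = Mul(Add(Mul(Pow(-789, -1), Pow(Add(1161, -789), -1), Add(2026, Mul(-8127, -789), Mul(-6, Pow(-789, 2)))), Add(-1167077, 2506383)), Pow(Add(-3467726, 2499044), -1)) = Mul(Add(Mul(Rational(-1, 789), Pow(372, -1), Add(2026, 6412203, Mul(-6, 622521))), 1339306), Pow(-968682, -1)) = Mul(Add(Mul(Rational(-1, 789), Rational(1, 372), Add(2026, 6412203, -3735126)), 1339306), Rational(-1, 968682)) = Mul(Add(Mul(Rational(-1, 789), Rational(1, 372), 2679103), 1339306), Rational(-1, 968682)) = Mul(Add(Rational(-2679103, 293508), 1339306), Rational(-1, 968682)) = Mul(Rational(393094346345, 293508), Rational(-1, 968682)) = Rational(-393094346345, 284315916456)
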